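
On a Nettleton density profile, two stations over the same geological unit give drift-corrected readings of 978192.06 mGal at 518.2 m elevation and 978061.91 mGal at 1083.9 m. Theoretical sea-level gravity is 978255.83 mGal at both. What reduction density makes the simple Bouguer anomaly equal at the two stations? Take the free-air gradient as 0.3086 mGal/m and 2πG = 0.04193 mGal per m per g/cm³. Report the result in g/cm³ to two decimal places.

1.87

Δg_obs = 978061.91 − 978192.06 = -130.15 mGal over Δh = 1083.9 − 518.2 = 565.7 m
Equal Bouguer anomalies ⇒ Δg_obs + (0.3086 − 0.04193ρ)·Δh = 0
0.3086 − 0.04193ρ = −Δg_obs/Δh = 0.23007
ρ = (0.3086 − 0.23007) / 0.04193 = 1.87 g/cm³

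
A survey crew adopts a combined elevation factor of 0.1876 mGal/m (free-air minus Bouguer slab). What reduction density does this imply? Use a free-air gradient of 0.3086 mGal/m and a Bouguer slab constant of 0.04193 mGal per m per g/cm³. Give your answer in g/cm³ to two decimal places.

0.1876 = 0.3086 − 0.04193 × ρ
ρ = (0.3086 − 0.1876) / 0.04193 = 2.89 g/cm³

2.89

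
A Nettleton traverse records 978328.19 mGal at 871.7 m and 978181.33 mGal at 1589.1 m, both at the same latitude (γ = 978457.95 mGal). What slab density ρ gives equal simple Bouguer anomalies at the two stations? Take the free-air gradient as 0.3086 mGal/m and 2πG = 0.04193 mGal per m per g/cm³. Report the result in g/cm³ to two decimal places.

2.48

Δg_obs = 978181.33 − 978328.19 = -146.86 mGal over Δh = 1589.1 − 871.7 = 717.4 m
Equal Bouguer anomalies ⇒ Δg_obs + (0.3086 − 0.04193ρ)·Δh = 0
0.3086 − 0.04193ρ = −Δg_obs/Δh = 0.20471
ρ = (0.3086 − 0.20471) / 0.04193 = 2.48 g/cm³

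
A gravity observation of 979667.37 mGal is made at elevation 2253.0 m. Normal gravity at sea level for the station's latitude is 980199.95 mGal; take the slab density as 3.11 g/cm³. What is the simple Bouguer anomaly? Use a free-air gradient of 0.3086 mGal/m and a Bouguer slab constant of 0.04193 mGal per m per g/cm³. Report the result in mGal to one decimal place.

Free-air correction = 0.3086 × 2253.0 = 695.28 mGal
Free-air anomaly = 979667.37 − 980199.95 + (695.28) = 162.70 mGal
Bouguer slab correction = 0.04193 × 3.11 × 2253.0 = 293.80 mGal
Simple Bouguer anomaly = 162.70 − (293.80) = -131.10 mGal

-131.1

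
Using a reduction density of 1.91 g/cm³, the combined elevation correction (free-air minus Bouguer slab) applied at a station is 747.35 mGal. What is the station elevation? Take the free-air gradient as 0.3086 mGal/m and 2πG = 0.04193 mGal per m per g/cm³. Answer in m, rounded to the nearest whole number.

Combined gradient = 0.3086 − 0.04193 × 1.91 = 0.2285137 mGal/m
h = 747.35 / 0.2285137 = 3270.48 m

3270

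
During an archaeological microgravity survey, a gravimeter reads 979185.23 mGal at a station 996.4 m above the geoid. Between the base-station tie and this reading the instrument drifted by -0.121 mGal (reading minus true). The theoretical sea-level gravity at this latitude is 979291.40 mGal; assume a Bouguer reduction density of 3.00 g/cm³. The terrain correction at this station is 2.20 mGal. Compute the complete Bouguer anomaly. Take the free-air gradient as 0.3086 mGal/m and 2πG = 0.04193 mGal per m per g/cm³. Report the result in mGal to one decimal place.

Drift-corrected reading = 979185.23 − (-0.121) = 979185.351 mGal
Free-air correction = 0.3086 × 996.4 = 307.49 mGal
Free-air anomaly = 979185.351 − 979291.40 + (307.49) = 201.441 mGal
Bouguer slab correction = 0.04193 × 3.00 × 996.4 = 125.34 mGal
Simple Bouguer anomaly = 201.441 − (125.34) = 76.101 mGal
Complete Bouguer anomaly = 76.101 + 2.20 = 78.301 mGal

78.3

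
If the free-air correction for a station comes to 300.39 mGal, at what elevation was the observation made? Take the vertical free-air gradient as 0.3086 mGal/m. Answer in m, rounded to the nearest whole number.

h = 300.39 / 0.3086 = 973.40 m

973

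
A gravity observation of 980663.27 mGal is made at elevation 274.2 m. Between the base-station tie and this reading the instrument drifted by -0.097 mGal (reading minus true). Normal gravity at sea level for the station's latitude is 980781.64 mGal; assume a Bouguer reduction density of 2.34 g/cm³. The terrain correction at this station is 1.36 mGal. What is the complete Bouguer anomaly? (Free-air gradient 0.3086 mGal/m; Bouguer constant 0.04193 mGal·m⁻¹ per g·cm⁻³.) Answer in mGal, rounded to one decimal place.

Drift-corrected reading = 980663.27 − (-0.097) = 980663.367 mGal
Free-air correction = 0.3086 × 274.2 = 84.62 mGal
Free-air anomaly = 980663.367 − 980781.64 + (84.62) = -33.653 mGal
Bouguer slab correction = 0.04193 × 2.34 × 274.2 = 26.90 mGal
Simple Bouguer anomaly = -33.653 − (26.90) = -60.553 mGal
Complete Bouguer anomaly = -60.553 + 1.36 = -59.193 mGal

-59.2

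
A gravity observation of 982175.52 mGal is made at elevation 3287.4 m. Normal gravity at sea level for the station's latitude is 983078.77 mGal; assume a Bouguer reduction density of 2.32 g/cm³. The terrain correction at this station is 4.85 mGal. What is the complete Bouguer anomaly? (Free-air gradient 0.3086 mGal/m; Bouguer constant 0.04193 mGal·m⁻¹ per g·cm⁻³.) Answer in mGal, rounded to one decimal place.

-203.7

Free-air correction = 0.3086 × 3287.4 = 1014.49 mGal
Free-air anomaly = 982175.52 − 983078.77 + (1014.49) = 111.24 mGal
Bouguer slab correction = 0.04193 × 2.32 × 3287.4 = 319.79 mGal
Simple Bouguer anomaly = 111.24 − (319.79) = -208.55 mGal
Complete Bouguer anomaly = -208.55 + 4.85 = -203.70 mGal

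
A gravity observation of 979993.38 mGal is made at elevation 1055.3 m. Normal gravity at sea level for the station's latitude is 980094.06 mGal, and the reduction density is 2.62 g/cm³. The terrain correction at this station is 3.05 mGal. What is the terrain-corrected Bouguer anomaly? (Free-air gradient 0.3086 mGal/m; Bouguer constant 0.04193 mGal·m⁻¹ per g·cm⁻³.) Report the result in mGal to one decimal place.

112.1

Free-air correction = 0.3086 × 1055.3 = 325.67 mGal
Free-air anomaly = 979993.38 − 980094.06 + (325.67) = 224.99 mGal
Bouguer slab correction = 0.04193 × 2.62 × 1055.3 = 115.93 mGal
Simple Bouguer anomaly = 224.99 − (115.93) = 109.06 mGal
Complete Bouguer anomaly = 109.06 + 3.05 = 112.11 mGal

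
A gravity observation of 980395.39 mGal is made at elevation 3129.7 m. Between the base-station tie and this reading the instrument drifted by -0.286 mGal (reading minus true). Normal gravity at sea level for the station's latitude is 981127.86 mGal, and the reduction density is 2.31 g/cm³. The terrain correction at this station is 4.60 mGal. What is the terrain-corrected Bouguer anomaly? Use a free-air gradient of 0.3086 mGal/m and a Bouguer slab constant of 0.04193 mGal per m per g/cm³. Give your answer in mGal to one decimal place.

Drift-corrected reading = 980395.39 − (-0.286) = 980395.676 mGal
Free-air correction = 0.3086 × 3129.7 = 965.83 mGal
Free-air anomaly = 980395.676 − 981127.86 + (965.83) = 233.646 mGal
Bouguer slab correction = 0.04193 × 2.31 × 3129.7 = 303.14 mGal
Simple Bouguer anomaly = 233.646 − (303.14) = -69.494 mGal
Complete Bouguer anomaly = -69.494 + 4.60 = -64.894 mGal

-64.9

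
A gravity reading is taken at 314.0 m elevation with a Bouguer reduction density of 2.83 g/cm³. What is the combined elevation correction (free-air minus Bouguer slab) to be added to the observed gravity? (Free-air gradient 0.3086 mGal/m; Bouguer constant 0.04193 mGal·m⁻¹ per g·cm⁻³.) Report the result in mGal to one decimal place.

59.6

Combined gradient = 0.3086 − 0.04193 × 2.83 = 0.1899381 mGal/m
Combined elevation correction = 0.1899381 × 314.0 = 59.6 mGal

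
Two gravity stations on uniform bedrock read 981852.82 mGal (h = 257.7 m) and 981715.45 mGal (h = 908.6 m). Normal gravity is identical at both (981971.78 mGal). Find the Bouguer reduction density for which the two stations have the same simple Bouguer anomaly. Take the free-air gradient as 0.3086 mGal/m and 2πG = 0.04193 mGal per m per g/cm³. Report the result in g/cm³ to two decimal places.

Δg_obs = 981715.45 − 981852.82 = -137.37 mGal over Δh = 908.6 − 257.7 = 650.9 m
Equal Bouguer anomalies ⇒ Δg_obs + (0.3086 − 0.04193ρ)·Δh = 0
0.3086 − 0.04193ρ = −Δg_obs/Δh = 0.21105
ρ = (0.3086 − 0.21105) / 0.04193 = 2.33 g/cm³

2.33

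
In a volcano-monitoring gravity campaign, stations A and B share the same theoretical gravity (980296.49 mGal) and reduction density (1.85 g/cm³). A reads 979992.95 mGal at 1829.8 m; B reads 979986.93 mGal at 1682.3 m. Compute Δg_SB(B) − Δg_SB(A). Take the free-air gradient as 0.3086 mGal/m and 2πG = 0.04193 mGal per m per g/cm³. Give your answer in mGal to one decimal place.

-40.1

Δg_SB(A) = 979992.95 − 980296.49 + 0.3086×1829.8 − 0.04193×1.85×1829.8 = 119.20 mGal
Δg_SB(B) = 979986.93 − 980296.49 + 0.3086×1682.3 − 0.04193×1.85×1682.3 = 79.10 mGal
Difference = 79.10 − (119.20) = -40.10 mGal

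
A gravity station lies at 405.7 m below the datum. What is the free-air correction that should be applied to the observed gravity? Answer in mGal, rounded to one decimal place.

Free-air correction = 0.3086 × -405.7 = -125.2 mGal

-125.2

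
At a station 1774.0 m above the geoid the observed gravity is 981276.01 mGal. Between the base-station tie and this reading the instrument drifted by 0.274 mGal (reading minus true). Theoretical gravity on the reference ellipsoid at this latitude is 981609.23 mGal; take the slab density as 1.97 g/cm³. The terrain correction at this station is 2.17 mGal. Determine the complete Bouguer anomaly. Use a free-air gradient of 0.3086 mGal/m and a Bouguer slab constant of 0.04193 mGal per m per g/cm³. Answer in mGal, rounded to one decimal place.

Drift-corrected reading = 981276.01 − (0.274) = 981275.736 mGal
Free-air correction = 0.3086 × 1774.0 = 547.46 mGal
Free-air anomaly = 981275.736 − 981609.23 + (547.46) = 213.966 mGal
Bouguer slab correction = 0.04193 × 1.97 × 1774.0 = 146.54 mGal
Simple Bouguer anomaly = 213.966 − (146.54) = 67.426 mGal
Complete Bouguer anomaly = 67.426 + 2.17 = 69.596 mGal

69.6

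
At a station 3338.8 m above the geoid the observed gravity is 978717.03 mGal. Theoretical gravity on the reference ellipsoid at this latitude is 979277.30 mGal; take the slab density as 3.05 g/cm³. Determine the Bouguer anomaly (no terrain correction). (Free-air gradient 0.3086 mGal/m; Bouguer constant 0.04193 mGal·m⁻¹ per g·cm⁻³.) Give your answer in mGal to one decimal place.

43.1

Free-air correction = 0.3086 × 3338.8 = 1030.35 mGal
Free-air anomaly = 978717.03 − 979277.30 + (1030.35) = 470.08 mGal
Bouguer slab correction = 0.04193 × 3.05 × 3338.8 = 426.99 mGal
Simple Bouguer anomaly = 470.08 − (426.99) = 43.09 mGal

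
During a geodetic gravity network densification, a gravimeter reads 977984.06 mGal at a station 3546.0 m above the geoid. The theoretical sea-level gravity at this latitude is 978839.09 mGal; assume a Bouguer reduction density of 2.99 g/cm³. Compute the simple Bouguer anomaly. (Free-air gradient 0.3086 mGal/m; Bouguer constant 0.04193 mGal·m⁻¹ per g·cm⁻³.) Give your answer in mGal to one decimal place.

Free-air correction = 0.3086 × 3546.0 = 1094.30 mGal
Free-air anomaly = 977984.06 − 978839.09 + (1094.30) = 239.27 mGal
Bouguer slab correction = 0.04193 × 2.99 × 3546.0 = 444.56 mGal
Simple Bouguer anomaly = 239.27 − (444.56) = -205.29 mGal

-205.3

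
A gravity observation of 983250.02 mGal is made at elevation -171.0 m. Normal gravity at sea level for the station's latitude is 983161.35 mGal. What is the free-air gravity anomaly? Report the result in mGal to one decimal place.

35.9

Free-air correction = 0.3086 × -171.0 = -52.77 mGal
Free-air anomaly = 983250.02 − 983161.35 + (-52.77) = 35.90 mGal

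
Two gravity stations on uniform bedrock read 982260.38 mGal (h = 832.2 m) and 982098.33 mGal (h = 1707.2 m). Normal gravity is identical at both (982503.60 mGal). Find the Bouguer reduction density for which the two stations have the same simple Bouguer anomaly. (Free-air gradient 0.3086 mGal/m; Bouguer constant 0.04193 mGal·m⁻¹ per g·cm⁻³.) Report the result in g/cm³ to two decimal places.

Δg_obs = 982098.33 − 982260.38 = -162.05 mGal over Δh = 1707.2 − 832.2 = 875.0 m
Equal Bouguer anomalies ⇒ Δg_obs + (0.3086 − 0.04193ρ)·Δh = 0
0.3086 − 0.04193ρ = −Δg_obs/Δh = 0.18520
ρ = (0.3086 − 0.18520) / 0.04193 = 2.94 g/cm³

2.94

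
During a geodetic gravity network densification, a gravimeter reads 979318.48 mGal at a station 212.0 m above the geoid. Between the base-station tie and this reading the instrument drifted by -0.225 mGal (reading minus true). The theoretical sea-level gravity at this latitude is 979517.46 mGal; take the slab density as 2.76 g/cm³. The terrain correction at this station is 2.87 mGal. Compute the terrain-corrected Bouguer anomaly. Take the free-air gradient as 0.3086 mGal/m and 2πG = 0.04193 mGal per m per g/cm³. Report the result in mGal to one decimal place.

-155.0

Drift-corrected reading = 979318.48 − (-0.225) = 979318.705 mGal
Free-air correction = 0.3086 × 212.0 = 65.42 mGal
Free-air anomaly = 979318.705 − 979517.46 + (65.42) = -133.335 mGal
Bouguer slab correction = 0.04193 × 2.76 × 212.0 = 24.53 mGal
Simple Bouguer anomaly = -133.335 − (24.53) = -157.865 mGal
Complete Bouguer anomaly = -157.865 + 2.87 = -154.995 mGal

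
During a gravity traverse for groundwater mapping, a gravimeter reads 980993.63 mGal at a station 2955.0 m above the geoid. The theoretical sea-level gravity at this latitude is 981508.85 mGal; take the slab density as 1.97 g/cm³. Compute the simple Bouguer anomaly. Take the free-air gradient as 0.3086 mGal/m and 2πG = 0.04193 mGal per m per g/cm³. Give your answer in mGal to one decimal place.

152.6

Free-air correction = 0.3086 × 2955.0 = 911.91 mGal
Free-air anomaly = 980993.63 − 981508.85 + (911.91) = 396.69 mGal
Bouguer slab correction = 0.04193 × 1.97 × 2955.0 = 244.09 mGal
Simple Bouguer anomaly = 396.69 − (244.09) = 152.60 mGal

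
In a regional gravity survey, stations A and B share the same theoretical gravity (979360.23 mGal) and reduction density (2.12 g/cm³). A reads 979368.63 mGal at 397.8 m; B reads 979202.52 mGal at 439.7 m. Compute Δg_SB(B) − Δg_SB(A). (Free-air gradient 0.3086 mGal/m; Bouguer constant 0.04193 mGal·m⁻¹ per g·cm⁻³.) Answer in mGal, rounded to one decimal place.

-156.9

Δg_SB(A) = 979368.63 − 979360.23 + 0.3086×397.8 − 0.04193×2.12×397.8 = 95.80 mGal
Δg_SB(B) = 979202.52 − 979360.23 + 0.3086×439.7 − 0.04193×2.12×439.7 = -61.10 mGal
Difference = -61.10 − (95.80) = -156.90 mGal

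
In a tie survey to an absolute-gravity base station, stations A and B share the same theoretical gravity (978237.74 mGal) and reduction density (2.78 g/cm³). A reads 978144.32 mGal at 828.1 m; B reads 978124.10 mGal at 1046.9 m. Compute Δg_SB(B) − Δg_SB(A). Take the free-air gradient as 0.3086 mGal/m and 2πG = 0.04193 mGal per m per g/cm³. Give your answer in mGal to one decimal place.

Δg_SB(A) = 978144.32 − 978237.74 + 0.3086×828.1 − 0.04193×2.78×828.1 = 65.60 mGal
Δg_SB(B) = 978124.10 − 978237.74 + 0.3086×1046.9 − 0.04193×2.78×1046.9 = 87.40 mGal
Difference = 87.40 − (65.60) = 21.80 mGal

21.8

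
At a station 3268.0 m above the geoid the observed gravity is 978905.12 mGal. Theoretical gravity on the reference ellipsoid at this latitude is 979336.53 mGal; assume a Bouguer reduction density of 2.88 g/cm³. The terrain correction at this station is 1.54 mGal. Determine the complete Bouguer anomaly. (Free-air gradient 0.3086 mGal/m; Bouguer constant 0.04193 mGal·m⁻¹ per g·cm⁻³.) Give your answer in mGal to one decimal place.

184.0

Free-air correction = 0.3086 × 3268.0 = 1008.50 mGal
Free-air anomaly = 978905.12 − 979336.53 + (1008.50) = 577.09 mGal
Bouguer slab correction = 0.04193 × 2.88 × 3268.0 = 394.64 mGal
Simple Bouguer anomaly = 577.09 − (394.64) = 182.45 mGal
Complete Bouguer anomaly = 182.45 + 1.54 = 183.99 mGal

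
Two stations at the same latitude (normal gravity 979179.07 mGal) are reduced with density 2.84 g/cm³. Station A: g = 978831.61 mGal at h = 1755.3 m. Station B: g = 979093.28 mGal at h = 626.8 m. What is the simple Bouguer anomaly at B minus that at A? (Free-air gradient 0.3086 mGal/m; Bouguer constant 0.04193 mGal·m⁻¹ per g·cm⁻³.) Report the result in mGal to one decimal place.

Δg_SB(A) = 978831.61 − 979179.07 + 0.3086×1755.3 − 0.04193×2.84×1755.3 = -14.80 mGal
Δg_SB(B) = 979093.28 − 979179.07 + 0.3086×626.8 − 0.04193×2.84×626.8 = 33.00 mGal
Difference = 33.00 − (-14.80) = 47.80 mGal

47.8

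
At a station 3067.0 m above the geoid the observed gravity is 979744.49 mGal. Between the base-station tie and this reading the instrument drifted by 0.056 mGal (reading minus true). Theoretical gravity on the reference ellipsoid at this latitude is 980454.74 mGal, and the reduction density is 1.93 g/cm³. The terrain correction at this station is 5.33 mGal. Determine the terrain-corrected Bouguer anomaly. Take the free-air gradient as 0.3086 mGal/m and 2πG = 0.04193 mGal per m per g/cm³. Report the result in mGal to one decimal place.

Drift-corrected reading = 979744.49 − (0.056) = 979744.434 mGal
Free-air correction = 0.3086 × 3067.0 = 946.48 mGal
Free-air anomaly = 979744.434 − 980454.74 + (946.48) = 236.174 mGal
Bouguer slab correction = 0.04193 × 1.93 × 3067.0 = 248.20 mGal
Simple Bouguer anomaly = 236.174 − (248.20) = -12.026 mGal
Complete Bouguer anomaly = -12.026 + 5.33 = -6.696 mGal

-6.7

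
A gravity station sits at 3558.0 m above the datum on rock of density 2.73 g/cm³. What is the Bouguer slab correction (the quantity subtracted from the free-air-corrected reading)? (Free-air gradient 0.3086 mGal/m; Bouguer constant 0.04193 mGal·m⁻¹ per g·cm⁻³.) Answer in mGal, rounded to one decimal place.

Bouguer slab correction = 0.04193 × 2.73 × 3558.0 = 407.3 mGal

407.3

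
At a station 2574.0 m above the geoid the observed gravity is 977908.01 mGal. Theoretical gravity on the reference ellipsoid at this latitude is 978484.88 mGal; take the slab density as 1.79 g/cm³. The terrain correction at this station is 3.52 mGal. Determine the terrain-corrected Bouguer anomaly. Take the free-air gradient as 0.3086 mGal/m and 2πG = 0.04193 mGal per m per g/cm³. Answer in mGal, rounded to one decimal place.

Free-air correction = 0.3086 × 2574.0 = 794.34 mGal
Free-air anomaly = 977908.01 − 978484.88 + (794.34) = 217.47 mGal
Bouguer slab correction = 0.04193 × 1.79 × 2574.0 = 193.19 mGal
Simple Bouguer anomaly = 217.47 − (193.19) = 24.28 mGal
Complete Bouguer anomaly = 24.28 + 3.52 = 27.80 mGal

27.8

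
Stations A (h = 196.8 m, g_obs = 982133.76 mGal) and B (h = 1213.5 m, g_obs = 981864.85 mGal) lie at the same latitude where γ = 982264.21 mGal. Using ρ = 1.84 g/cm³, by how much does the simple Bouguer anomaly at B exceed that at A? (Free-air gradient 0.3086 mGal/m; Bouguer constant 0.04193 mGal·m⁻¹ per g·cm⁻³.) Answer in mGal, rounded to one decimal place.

Δg_SB(A) = 982133.76 − 982264.21 + 0.3086×196.8 − 0.04193×1.84×196.8 = -84.90 mGal
Δg_SB(B) = 981864.85 − 982264.21 + 0.3086×1213.5 − 0.04193×1.84×1213.5 = -118.50 mGal
Difference = -118.50 − (-84.90) = -33.60 mGal

-33.6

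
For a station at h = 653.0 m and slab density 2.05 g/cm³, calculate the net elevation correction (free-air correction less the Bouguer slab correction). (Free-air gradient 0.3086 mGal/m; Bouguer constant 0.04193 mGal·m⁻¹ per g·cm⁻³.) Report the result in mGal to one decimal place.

145.4

Combined gradient = 0.3086 − 0.04193 × 2.05 = 0.2226435 mGal/m
Combined elevation correction = 0.2226435 × 653.0 = 145.4 mGal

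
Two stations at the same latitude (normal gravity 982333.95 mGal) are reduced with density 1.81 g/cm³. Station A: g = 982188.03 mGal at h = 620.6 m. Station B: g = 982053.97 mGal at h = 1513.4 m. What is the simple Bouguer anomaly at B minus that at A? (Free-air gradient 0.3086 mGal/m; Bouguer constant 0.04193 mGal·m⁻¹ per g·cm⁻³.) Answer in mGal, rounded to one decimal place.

73.7

Δg_SB(A) = 982188.03 − 982333.95 + 0.3086×620.6 − 0.04193×1.81×620.6 = -1.50 mGal
Δg_SB(B) = 982053.97 − 982333.95 + 0.3086×1513.4 − 0.04193×1.81×1513.4 = 72.20 mGal
Difference = 72.20 − (-1.50) = 73.70 mGal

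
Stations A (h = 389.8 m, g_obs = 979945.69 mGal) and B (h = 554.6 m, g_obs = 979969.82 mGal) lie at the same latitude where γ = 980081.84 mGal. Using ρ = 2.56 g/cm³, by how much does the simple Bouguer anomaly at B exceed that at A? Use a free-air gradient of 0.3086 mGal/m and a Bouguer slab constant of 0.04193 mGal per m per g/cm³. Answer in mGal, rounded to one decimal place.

57.3

Δg_SB(A) = 979945.69 − 980081.84 + 0.3086×389.8 − 0.04193×2.56×389.8 = -57.70 mGal
Δg_SB(B) = 979969.82 − 980081.84 + 0.3086×554.6 − 0.04193×2.56×554.6 = -0.40 mGal
Difference = -0.40 − (-57.70) = 57.30 mGal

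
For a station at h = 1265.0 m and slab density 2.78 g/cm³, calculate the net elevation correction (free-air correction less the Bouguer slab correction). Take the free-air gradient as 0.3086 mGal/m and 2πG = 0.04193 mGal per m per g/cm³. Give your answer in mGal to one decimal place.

242.9

Combined gradient = 0.3086 − 0.04193 × 2.78 = 0.1920346 mGal/m
Combined elevation correction = 0.1920346 × 1265.0 = 242.9 mGal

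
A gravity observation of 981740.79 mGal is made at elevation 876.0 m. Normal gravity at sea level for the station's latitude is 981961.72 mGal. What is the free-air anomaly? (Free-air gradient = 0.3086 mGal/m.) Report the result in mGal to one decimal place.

49.4

Free-air correction = 0.3086 × 876.0 = 270.33 mGal
Free-air anomaly = 981740.79 − 981961.72 + (270.33) = 49.40 mGal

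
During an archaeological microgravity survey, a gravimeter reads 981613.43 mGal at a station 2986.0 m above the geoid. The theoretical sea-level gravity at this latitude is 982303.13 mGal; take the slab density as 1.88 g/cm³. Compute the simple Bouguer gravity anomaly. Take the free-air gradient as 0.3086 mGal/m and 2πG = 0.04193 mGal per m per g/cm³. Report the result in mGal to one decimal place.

-3.6

Free-air correction = 0.3086 × 2986.0 = 921.48 mGal
Free-air anomaly = 981613.43 − 982303.13 + (921.48) = 231.78 mGal
Bouguer slab correction = 0.04193 × 1.88 × 2986.0 = 235.38 mGal
Simple Bouguer anomaly = 231.78 − (235.38) = -3.60 mGal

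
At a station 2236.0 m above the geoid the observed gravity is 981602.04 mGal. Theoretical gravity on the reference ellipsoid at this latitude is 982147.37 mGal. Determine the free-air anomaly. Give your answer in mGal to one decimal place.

144.7

Free-air correction = 0.3086 × 2236.0 = 690.03 mGal
Free-air anomaly = 981602.04 − 982147.37 + (690.03) = 144.70 mGal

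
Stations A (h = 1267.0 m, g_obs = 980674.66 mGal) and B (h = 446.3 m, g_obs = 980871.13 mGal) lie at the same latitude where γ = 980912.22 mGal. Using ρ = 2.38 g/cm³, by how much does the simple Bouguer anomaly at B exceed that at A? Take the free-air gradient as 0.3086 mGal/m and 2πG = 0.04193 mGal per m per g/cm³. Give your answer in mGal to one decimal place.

25.1

Δg_SB(A) = 980674.66 − 980912.22 + 0.3086×1267.0 − 0.04193×2.38×1267.0 = 27.00 mGal
Δg_SB(B) = 980871.13 − 980912.22 + 0.3086×446.3 − 0.04193×2.38×446.3 = 52.10 mGal
Difference = 52.10 − (27.00) = 25.10 mGal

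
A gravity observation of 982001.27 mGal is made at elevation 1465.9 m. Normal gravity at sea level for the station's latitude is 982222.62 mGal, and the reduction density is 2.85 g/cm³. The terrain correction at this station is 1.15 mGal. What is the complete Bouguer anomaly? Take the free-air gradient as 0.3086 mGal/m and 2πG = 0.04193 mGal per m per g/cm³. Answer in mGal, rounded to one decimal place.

Free-air correction = 0.3086 × 1465.9 = 452.38 mGal
Free-air anomaly = 982001.27 − 982222.62 + (452.38) = 231.03 mGal
Bouguer slab correction = 0.04193 × 2.85 × 1465.9 = 175.18 mGal
Simple Bouguer anomaly = 231.03 − (175.18) = 55.85 mGal
Complete Bouguer anomaly = 55.85 + 1.15 = 57.00 mGal

57.0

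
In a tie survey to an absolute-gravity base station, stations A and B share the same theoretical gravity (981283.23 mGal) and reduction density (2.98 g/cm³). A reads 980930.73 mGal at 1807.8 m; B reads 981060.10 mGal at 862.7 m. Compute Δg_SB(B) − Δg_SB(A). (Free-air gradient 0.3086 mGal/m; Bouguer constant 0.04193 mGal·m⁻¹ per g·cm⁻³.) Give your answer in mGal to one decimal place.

-44.2

Δg_SB(A) = 980930.73 − 981283.23 + 0.3086×1807.8 − 0.04193×2.98×1807.8 = -20.50 mGal
Δg_SB(B) = 981060.10 − 981283.23 + 0.3086×862.7 − 0.04193×2.98×862.7 = -64.70 mGal
Difference = -64.70 − (-20.50) = -44.20 mGal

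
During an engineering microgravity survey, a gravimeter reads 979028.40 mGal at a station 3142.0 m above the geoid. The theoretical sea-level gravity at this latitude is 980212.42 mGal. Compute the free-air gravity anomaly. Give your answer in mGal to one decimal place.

Free-air correction = 0.3086 × 3142.0 = 969.62 mGal
Free-air anomaly = 979028.40 − 980212.42 + (969.62) = -214.40 mGal

-214.4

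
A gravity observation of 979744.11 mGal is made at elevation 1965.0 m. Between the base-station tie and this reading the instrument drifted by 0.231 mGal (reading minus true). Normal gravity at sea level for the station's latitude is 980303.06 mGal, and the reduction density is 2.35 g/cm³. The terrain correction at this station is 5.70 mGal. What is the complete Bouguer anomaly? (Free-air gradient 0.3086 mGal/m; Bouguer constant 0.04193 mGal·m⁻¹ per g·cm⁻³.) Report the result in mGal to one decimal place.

Drift-corrected reading = 979744.11 − (0.231) = 979743.879 mGal
Free-air correction = 0.3086 × 1965.0 = 606.40 mGal
Free-air anomaly = 979743.879 − 980303.06 + (606.40) = 47.219 mGal
Bouguer slab correction = 0.04193 × 2.35 × 1965.0 = 193.62 mGal
Simple Bouguer anomaly = 47.219 − (193.62) = -146.401 mGal
Complete Bouguer anomaly = -146.401 + 5.70 = -140.701 mGal

-140.7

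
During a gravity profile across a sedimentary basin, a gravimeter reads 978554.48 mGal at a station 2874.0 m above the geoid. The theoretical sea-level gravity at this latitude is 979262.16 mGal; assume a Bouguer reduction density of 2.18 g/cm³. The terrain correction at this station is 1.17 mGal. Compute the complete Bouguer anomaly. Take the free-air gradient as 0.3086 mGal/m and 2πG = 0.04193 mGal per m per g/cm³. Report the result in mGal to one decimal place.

-82.3

Free-air correction = 0.3086 × 2874.0 = 886.92 mGal
Free-air anomaly = 978554.48 − 979262.16 + (886.92) = 179.24 mGal
Bouguer slab correction = 0.04193 × 2.18 × 2874.0 = 262.70 mGal
Simple Bouguer anomaly = 179.24 − (262.70) = -83.46 mGal
Complete Bouguer anomaly = -83.46 + 1.17 = -82.29 mGal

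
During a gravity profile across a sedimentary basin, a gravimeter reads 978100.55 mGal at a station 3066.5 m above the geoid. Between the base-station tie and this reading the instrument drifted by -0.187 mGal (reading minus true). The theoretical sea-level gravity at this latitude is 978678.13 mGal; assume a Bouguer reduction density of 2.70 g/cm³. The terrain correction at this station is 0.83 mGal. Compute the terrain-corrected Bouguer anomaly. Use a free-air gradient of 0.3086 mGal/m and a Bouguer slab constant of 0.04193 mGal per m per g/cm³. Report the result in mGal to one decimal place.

Drift-corrected reading = 978100.55 − (-0.187) = 978100.737 mGal
Free-air correction = 0.3086 × 3066.5 = 946.32 mGal
Free-air anomaly = 978100.737 − 978678.13 + (946.32) = 368.927 mGal
Bouguer slab correction = 0.04193 × 2.70 × 3066.5 = 347.16 mGal
Simple Bouguer anomaly = 368.927 − (347.16) = 21.767 mGal
Complete Bouguer anomaly = 21.767 + 0.83 = 22.597 mGal

22.6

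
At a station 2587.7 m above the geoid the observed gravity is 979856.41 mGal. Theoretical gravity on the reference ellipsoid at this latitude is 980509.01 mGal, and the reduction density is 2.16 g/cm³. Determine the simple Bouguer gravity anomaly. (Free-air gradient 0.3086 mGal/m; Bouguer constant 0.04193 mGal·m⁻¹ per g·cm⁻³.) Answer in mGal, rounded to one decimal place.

Free-air correction = 0.3086 × 2587.7 = 798.56 mGal
Free-air anomaly = 979856.41 − 980509.01 + (798.56) = 145.96 mGal
Bouguer slab correction = 0.04193 × 2.16 × 2587.7 = 234.36 mGal
Simple Bouguer anomaly = 145.96 − (234.36) = -88.40 mGal

-88.4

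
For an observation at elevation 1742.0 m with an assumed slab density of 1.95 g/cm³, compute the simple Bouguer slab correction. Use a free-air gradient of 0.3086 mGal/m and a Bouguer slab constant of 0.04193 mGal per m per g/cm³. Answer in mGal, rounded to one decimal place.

Bouguer slab correction = 0.04193 × 1.95 × 1742.0 = 142.4 mGal

142.4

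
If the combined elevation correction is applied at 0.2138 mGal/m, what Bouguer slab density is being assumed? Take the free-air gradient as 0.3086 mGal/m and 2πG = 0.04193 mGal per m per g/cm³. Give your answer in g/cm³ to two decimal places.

2.26

0.2138 = 0.3086 − 0.04193 × ρ
ρ = (0.3086 − 0.2138) / 0.04193 = 2.26 g/cm³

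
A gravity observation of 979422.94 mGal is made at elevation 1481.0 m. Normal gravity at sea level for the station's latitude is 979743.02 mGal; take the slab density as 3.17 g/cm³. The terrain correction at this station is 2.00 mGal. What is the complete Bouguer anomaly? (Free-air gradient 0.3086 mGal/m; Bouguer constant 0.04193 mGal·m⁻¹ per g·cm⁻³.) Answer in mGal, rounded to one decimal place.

Free-air correction = 0.3086 × 1481.0 = 457.04 mGal
Free-air anomaly = 979422.94 − 979743.02 + (457.04) = 136.96 mGal
Bouguer slab correction = 0.04193 × 3.17 × 1481.0 = 196.85 mGal
Simple Bouguer anomaly = 136.96 − (196.85) = -59.89 mGal
Complete Bouguer anomaly = -59.89 + 2.00 = -57.89 mGal

-57.9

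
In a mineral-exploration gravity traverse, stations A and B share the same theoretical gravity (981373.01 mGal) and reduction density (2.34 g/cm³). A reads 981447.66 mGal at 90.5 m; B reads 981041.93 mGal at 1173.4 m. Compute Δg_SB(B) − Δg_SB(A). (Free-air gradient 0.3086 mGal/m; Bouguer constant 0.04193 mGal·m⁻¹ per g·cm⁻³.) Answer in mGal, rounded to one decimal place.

-177.8

Δg_SB(A) = 981447.66 − 981373.01 + 0.3086×90.5 − 0.04193×2.34×90.5 = 93.70 mGal
Δg_SB(B) = 981041.93 − 981373.01 + 0.3086×1173.4 − 0.04193×2.34×1173.4 = -84.10 mGal
Difference = -84.10 − (93.70) = -177.80 mGal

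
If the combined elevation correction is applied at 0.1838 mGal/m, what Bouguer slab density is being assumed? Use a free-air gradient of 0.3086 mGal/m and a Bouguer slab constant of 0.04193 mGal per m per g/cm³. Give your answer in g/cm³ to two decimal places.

0.1838 = 0.3086 − 0.04193 × ρ
ρ = (0.3086 − 0.1838) / 0.04193 = 2.98 g/cm³

2.98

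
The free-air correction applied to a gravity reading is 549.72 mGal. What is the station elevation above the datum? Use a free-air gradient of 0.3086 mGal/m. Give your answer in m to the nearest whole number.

1781

h = 549.72 / 0.3086 = 1781.34 m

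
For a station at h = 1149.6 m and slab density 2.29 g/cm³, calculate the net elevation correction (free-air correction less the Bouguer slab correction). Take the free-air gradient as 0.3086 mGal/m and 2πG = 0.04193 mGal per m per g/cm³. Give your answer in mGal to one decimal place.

244.4

Combined gradient = 0.3086 − 0.04193 × 2.29 = 0.2125803 mGal/m
Combined elevation correction = 0.2125803 × 1149.6 = 244.4 mGal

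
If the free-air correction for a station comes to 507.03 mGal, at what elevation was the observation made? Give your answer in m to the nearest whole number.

h = 507.03 / 0.3086 = 1643.00 m

1643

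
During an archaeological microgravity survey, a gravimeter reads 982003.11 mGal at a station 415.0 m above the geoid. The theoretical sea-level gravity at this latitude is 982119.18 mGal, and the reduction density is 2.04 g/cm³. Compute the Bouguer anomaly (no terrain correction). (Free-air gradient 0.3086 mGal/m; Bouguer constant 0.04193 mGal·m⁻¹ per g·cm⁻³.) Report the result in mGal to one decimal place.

-23.5

Free-air correction = 0.3086 × 415.0 = 128.07 mGal
Free-air anomaly = 982003.11 − 982119.18 + (128.07) = 12.00 mGal
Bouguer slab correction = 0.04193 × 2.04 × 415.0 = 35.50 mGal
Simple Bouguer anomaly = 12.00 − (35.50) = -23.50 mGal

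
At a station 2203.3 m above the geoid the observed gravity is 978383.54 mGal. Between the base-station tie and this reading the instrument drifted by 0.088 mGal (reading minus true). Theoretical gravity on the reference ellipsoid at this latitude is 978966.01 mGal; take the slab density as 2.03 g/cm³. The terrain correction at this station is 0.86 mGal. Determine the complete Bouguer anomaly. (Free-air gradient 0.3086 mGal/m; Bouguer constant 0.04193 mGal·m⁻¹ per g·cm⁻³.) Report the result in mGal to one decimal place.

-89.3

Drift-corrected reading = 978383.54 − (0.088) = 978383.452 mGal
Free-air correction = 0.3086 × 2203.3 = 679.94 mGal
Free-air anomaly = 978383.452 − 978966.01 + (679.94) = 97.382 mGal
Bouguer slab correction = 0.04193 × 2.03 × 2203.3 = 187.54 mGal
Simple Bouguer anomaly = 97.382 − (187.54) = -90.158 mGal
Complete Bouguer anomaly = -90.158 + 0.86 = -89.298 mGal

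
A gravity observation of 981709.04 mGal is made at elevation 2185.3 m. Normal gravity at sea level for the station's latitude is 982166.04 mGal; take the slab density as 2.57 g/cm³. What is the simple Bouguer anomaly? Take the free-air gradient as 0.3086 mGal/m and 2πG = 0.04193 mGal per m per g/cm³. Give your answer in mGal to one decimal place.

Free-air correction = 0.3086 × 2185.3 = 674.38 mGal
Free-air anomaly = 981709.04 − 982166.04 + (674.38) = 217.38 mGal
Bouguer slab correction = 0.04193 × 2.57 × 2185.3 = 235.49 mGal
Simple Bouguer anomaly = 217.38 − (235.49) = -18.11 mGal

-18.1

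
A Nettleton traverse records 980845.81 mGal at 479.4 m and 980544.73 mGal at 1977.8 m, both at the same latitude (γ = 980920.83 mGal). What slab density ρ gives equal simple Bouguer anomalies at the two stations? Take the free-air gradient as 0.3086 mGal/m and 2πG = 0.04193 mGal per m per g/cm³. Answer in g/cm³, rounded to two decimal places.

2.57

Δg_obs = 980544.73 − 980845.81 = -301.08 mGal over Δh = 1977.8 − 479.4 = 1498.4 m
Equal Bouguer anomalies ⇒ Δg_obs + (0.3086 − 0.04193ρ)·Δh = 0
0.3086 − 0.04193ρ = −Δg_obs/Δh = 0.20093
ρ = (0.3086 − 0.20093) / 0.04193 = 2.57 g/cm³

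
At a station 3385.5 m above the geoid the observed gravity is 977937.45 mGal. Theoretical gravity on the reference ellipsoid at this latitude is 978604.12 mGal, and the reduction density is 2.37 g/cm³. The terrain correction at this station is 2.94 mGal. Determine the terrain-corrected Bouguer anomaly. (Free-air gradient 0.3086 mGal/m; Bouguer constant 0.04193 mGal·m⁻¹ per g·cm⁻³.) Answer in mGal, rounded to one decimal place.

44.6

Free-air correction = 0.3086 × 3385.5 = 1044.77 mGal
Free-air anomaly = 977937.45 − 978604.12 + (1044.77) = 378.10 mGal
Bouguer slab correction = 0.04193 × 2.37 × 3385.5 = 336.43 mGal
Simple Bouguer anomaly = 378.10 − (336.43) = 41.67 mGal
Complete Bouguer anomaly = 41.67 + 2.94 = 44.61 mGal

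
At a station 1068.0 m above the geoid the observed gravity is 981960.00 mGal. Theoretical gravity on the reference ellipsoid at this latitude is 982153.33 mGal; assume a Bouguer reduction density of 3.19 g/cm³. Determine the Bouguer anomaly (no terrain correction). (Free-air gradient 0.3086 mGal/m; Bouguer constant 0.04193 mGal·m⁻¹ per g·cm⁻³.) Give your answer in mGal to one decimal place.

-6.6

Free-air correction = 0.3086 × 1068.0 = 329.58 mGal
Free-air anomaly = 981960.00 − 982153.33 + (329.58) = 136.25 mGal
Bouguer slab correction = 0.04193 × 3.19 × 1068.0 = 142.85 mGal
Simple Bouguer anomaly = 136.25 − (142.85) = -6.60 mGal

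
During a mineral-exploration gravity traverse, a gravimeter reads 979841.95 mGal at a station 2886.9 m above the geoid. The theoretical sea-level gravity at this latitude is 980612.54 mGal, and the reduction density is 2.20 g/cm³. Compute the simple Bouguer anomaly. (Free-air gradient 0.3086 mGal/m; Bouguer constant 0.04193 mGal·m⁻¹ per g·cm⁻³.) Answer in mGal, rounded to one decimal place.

Free-air correction = 0.3086 × 2886.9 = 890.90 mGal
Free-air anomaly = 979841.95 − 980612.54 + (890.90) = 120.31 mGal
Bouguer slab correction = 0.04193 × 2.20 × 2886.9 = 266.30 mGal
Simple Bouguer anomaly = 120.31 − (266.30) = -145.99 mGal

-146.0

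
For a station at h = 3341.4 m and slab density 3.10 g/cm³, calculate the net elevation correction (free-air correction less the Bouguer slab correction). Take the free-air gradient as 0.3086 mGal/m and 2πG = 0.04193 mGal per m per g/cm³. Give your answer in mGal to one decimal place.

596.8

Combined gradient = 0.3086 − 0.04193 × 3.10 = 0.1786170 mGal/m
Combined elevation correction = 0.1786170 × 3341.4 = 596.8 mGal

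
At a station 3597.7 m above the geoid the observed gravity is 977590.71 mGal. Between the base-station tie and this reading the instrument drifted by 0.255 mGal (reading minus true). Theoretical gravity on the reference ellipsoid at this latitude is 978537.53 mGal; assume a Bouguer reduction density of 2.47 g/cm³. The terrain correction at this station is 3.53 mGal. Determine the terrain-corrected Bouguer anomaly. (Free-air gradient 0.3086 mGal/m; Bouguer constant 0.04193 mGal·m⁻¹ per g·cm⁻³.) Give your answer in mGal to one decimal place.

-205.9

Drift-corrected reading = 977590.71 − (0.255) = 977590.455 mGal
Free-air correction = 0.3086 × 3597.7 = 1110.25 mGal
Free-air anomaly = 977590.455 − 978537.53 + (1110.25) = 163.175 mGal
Bouguer slab correction = 0.04193 × 2.47 × 3597.7 = 372.60 mGal
Simple Bouguer anomaly = 163.175 − (372.60) = -209.425 mGal
Complete Bouguer anomaly = -209.425 + 3.53 = -205.895 mGal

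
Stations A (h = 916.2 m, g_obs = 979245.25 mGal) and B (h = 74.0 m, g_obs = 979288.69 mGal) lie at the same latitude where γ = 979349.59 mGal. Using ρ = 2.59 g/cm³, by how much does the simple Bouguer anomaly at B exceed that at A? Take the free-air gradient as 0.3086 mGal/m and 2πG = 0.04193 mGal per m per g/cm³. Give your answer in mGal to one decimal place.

Δg_SB(A) = 979245.25 − 979349.59 + 0.3086×916.2 − 0.04193×2.59×916.2 = 78.90 mGal
Δg_SB(B) = 979288.69 − 979349.59 + 0.3086×74.0 − 0.04193×2.59×74.0 = -46.10 mGal
Difference = -46.10 − (78.90) = -125.00 mGal

-125.0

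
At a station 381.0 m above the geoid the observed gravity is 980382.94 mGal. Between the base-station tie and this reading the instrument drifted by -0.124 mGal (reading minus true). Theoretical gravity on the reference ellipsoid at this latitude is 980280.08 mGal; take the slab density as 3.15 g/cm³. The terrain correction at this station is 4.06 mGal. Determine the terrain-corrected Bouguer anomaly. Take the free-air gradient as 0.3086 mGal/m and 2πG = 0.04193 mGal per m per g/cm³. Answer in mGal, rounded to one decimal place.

Drift-corrected reading = 980382.94 − (-0.124) = 980383.064 mGal
Free-air correction = 0.3086 × 381.0 = 117.58 mGal
Free-air anomaly = 980383.064 − 980280.08 + (117.58) = 220.564 mGal
Bouguer slab correction = 0.04193 × 3.15 × 381.0 = 50.32 mGal
Simple Bouguer anomaly = 220.564 − (50.32) = 170.244 mGal
Complete Bouguer anomaly = 170.244 + 4.06 = 174.304 mGal

174.3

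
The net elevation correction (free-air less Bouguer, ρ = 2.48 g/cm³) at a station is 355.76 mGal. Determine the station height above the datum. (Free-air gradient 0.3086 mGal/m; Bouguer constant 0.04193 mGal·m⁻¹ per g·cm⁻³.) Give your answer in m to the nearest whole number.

Combined gradient = 0.3086 − 0.04193 × 2.48 = 0.2046136 mGal/m
h = 355.76 / 0.2046136 = 1738.69 m

1739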